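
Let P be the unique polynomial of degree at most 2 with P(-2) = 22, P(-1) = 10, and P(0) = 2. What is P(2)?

-2

Using the Lagrange interpolation formula with nodes -2, -1, 0:
  L_0(x) = (x + 1)x / 2
  L_1(x) = (x + 2)x / -1
  L_2(x) = (x + 2)(x + 1) / 2
Then P(x) = 22·L_0(x) + 10·L_1(x) + 2·L_2(x).
Expanding and collecting terms gives P(x) = 2x² - 6x + 2.
Evaluating at x = 2: P(2) = -2.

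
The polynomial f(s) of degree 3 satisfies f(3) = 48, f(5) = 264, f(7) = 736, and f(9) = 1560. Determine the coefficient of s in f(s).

-6

Write f(s) = as^3 + bs^2 + cs + d. Substituting each data point gives a linear system:
  27a + 9b + 3c + d = 48
  125a + 25b + 5c + d = 264
  343a + 49b + 7c + d = 736
  729a + 81b + 9c + d = 1560
Solving the system yields a = 2, b = 2, c = -6, d = -6.
So f(s) = 2s^3 + 2s^2 - 6s - 6.
The coefficient of s is -6.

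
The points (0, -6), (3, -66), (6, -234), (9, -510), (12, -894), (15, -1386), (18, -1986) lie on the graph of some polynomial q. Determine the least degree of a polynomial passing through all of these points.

Forward differences of the values at n = 0, 3, 6, 9, 12, 15, 18:
  q  : -6  -66  -234  -510  -894  -1386  -1986
  Δ  : -60  -168  -276  -384  -492  -600
  Δ^2: -108  -108  -108  -108  -108
  Δ^3: 0  0  0  0
  Δ^4: 0  0  0
  Δ^5: 0  0
  Δ^6: 0
The second differences are constant (-108) and nonzero, while all higher differences vanish, so the minimal degree is 2.

2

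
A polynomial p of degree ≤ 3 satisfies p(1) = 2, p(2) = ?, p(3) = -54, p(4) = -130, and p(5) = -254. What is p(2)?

On equispaced nodes a degree-3 polynomial has vanishing fourth forward difference, so
  p(1) - 4·p(2) + 6·p(3) - 4·p(4) + p(5) = 0.
Substituting the known values and solving for p(2):
  -4·p(2) = 56
  p(2) = -14.

-14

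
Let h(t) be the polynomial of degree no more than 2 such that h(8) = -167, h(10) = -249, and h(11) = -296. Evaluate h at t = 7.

-132

Using the Lagrange interpolation formula with nodes 8, 10, 11:
  L_0(t) = (t - 10)(t - 11) / 6
  L_1(t) = (t - 8)(t - 11) / -2
  L_2(t) = (t - 8)(t - 10) / 3
Then h(t) = -167·L_0(t) - 249·L_1(t) - 296·L_2(t).
Expanding and collecting terms gives h(t) = -2t² - 5t + 1.
Evaluating at t = 7: h(7) = -132.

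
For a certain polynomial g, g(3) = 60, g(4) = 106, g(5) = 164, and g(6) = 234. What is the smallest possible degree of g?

2

Forward differences of the values at u = 3, 4, 5, 6:
  g  : 60  106  164  234
  Δ  : 46  58  70
  Δ^2: 12  12
  Δ^3: 0
The second differences are constant (12) and nonzero, while all higher differences vanish, so the minimal degree is 2.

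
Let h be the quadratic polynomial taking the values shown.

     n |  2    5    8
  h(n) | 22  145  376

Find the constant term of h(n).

0

Write h(n) = an^2 + bn + c. Substituting each data point gives a linear system:
  4a + 2b + c = 22
  25a + 5b + c = 145
  64a + 8b + c = 376
Solving the system yields a = 6, b = -1, c = 0.
So h(n) = 6n² - n.
The constant term is 0.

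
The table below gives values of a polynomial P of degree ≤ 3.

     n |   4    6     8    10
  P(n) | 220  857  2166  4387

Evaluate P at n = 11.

11829/2

Forward differences of the values at n = 4, 6, 8, 10:
  P  : 220  857  2166  4387
  Δ  : 637  1309  2221
  Δ^2: 672  912
  Δ^3: 240
The third differences are constant, confirming degree 3.
Interpolating (Newton forward form) and evaluating at n = 11 gives P(11) = 11829/2.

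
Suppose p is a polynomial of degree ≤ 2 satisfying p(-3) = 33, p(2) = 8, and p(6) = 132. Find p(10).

Write p(n) = an^2 + bn + c. Substituting each data point gives a linear system:
  9a - 3b + c = 33
  4a + 2b + c = 8
  36a + 6b + c = 132
Solving the system yields a = 4, b = -1, c = -6.
So p(n) = 4n^2 - n - 6.
Then p(10) = 384.

384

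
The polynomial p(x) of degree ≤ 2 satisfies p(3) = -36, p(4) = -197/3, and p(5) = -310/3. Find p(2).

Write p(x) = ax^2 + bx + c. Substituting each data point gives a linear system:
  9a + 3b + c = -36
  16a + 4b + c = -197/3
  25a + 5b + c = -310/3
Solving the system yields a = -4, b = -5/3, c = 5.
So p(x) = -4x^2 - (5/3)x + 5.
Then p(2) = -43/3.

-43/3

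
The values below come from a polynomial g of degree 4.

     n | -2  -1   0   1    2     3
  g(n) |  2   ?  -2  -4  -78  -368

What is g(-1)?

On equispaced nodes a degree-4 polynomial has vanishing fifth forward difference, so
  - g(-2) + 5·g(-1) - 10·g(0) + 10·g(1) - 5·g(2) + g(3) = 0.
Substituting the known values and solving for g(-1):
  5·g(-1) = 0
  g(-1) = 0.

0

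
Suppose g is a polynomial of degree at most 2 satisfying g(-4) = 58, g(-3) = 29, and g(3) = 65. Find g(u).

g(u) = 5u^2 + 6u + 2

Using the Lagrange interpolation formula with nodes -4, -3, 3:
  L_0(u) = (u + 3)(u - 3) / 7
  L_1(u) = (u + 4)(u - 3) / -6
  L_2(u) = (u + 4)(u + 3) / 42
Then g(u) = 58·L_0(u) + 29·L_1(u) + 65·L_2(u).
Expanding and collecting terms gives g(u) = 5u^2 + 6u + 2.
Check: g(-3) = 29. ✓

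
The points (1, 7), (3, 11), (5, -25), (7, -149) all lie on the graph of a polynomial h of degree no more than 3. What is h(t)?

h(t) = -t^3 + 4t^2 - t + 5

Write h(t) = at^3 + bt^2 + ct + d. Substituting each data point gives a linear system:
  a + b + c + d = 7
  27a + 9b + 3c + d = 11
  125a + 25b + 5c + d = -25
  343a + 49b + 7c + d = -149
Solving the system yields a = -1, b = 4, c = -1, d = 5.
So h(t) = -t³ + 4t² - t + 5.
Check: h(7) = -149. ✓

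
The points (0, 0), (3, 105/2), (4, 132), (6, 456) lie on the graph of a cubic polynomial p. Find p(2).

Using the Lagrange interpolation formula with nodes 0, 3, 4, 6:
  L_0(s) = (s - 3)(s - 4)(s - 6) / -72
  L_1(s) = s(s - 4)(s - 6) / 9
  L_2(s) = s(s - 3)(s - 6) / -8
  L_3(s) = s(s - 3)(s - 4) / 36
Then p(s) = 0·L_0(s) + 105/2·L_1(s) + 132·L_2(s) + 456·L_3(s).
Expanding and collecting terms gives p(s) = 2s³ + (3/2)s² - 5s.
Evaluating at s = 2: p(2) = 12.

12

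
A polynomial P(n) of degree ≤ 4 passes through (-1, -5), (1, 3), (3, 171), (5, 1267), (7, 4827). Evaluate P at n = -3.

147

Write P(n) = an^4 + bn^3 + cn^2 + dn + e. Substituting each data point gives a linear system:
  a - b + c - d + e = -5
  a + b + c + d + e = 3
  81a + 27b + 9c + 3d + e = 171
  625a + 125b + 25c + 5d + e = 1267
  2401a + 343b + 49c + 7d + e = 4827
Solving the system yields a = 2, b = 0, c = 0, d = 4, e = -3.
So P(n) = 2n^4 + 4n - 3.
Then P(-3) = 147.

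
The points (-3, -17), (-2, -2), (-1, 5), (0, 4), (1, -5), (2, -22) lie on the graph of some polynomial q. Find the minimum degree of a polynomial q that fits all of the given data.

2

Forward differences of the values at s = -3, -2, -1, 0, 1, 2:
  q  : -17  -2  5  4  -5  -22
  Δ  : 15  7  -1  -9  -17
  Δ^2: -8  -8  -8  -8
  Δ^3: 0  0  0
  Δ^4: 0  0
  Δ^5: 0
The second differences are constant (-8) and nonzero, while all higher differences vanish, so the minimal degree is 2.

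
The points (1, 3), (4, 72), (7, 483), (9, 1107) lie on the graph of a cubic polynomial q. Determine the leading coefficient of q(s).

2

Write q(s) = as^3 + bs^2 + cs + d. Substituting each data point gives a linear system:
  a + b + c + d = 3
  64a + 16b + 4c + d = 72
  343a + 49b + 7c + d = 483
  729a + 81b + 9c + d = 1107
Solving the system yields a = 2, b = -5, c = 6, d = 0.
So q(s) = 2s^3 - 5s^2 + 6s.
The leading coefficient is 2.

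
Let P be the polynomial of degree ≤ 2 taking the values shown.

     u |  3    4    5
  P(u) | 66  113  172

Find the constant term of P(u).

Write P(u) = au^2 + bu + c. Substituting each data point gives a linear system:
  9a + 3b + c = 66
  16a + 4b + c = 113
  25a + 5b + c = 172
Solving the system yields a = 6, b = 5, c = -3.
So P(u) = 6u^2 + 5u - 3.
The constant term is -3.

-3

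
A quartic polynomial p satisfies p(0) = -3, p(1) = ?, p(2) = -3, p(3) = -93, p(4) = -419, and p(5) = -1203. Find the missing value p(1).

1

On equispaced nodes a degree-4 polynomial has vanishing fifth forward difference, so
  - p(0) + 5·p(1) - 10·p(2) + 10·p(3) - 5·p(4) + p(5) = 0.
Substituting the known values and solving for p(1):
  5·p(1) = 5
  p(1) = 1.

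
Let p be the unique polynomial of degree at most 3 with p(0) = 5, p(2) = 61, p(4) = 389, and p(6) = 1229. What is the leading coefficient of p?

Write p(x) = ax^3 + bx^2 + cx + d. Substituting each data point gives a linear system:
  d = 5
  8a + 4b + 2c + d = 61
  64a + 16b + 4c + d = 389
  216a + 36b + 6c + d = 1229
Solving the system yields a = 5, b = 4, c = 0, d = 5.
So p(x) = 5x³ + 4x² + 5.
The leading coefficient is 5.

5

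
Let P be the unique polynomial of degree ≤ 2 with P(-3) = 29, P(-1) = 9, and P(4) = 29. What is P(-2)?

17

Using the Lagrange interpolation formula with nodes -3, -1, 4:
  L_0(x) = (x + 1)(x - 4) / 14
  L_1(x) = (x + 3)(x - 4) / -10
  L_2(x) = (x + 3)(x + 1) / 35
Then P(x) = 29·L_0(x) + 9·L_1(x) + 29·L_2(x).
Expanding and collecting terms gives P(x) = 2x^2 - 2x + 5.
Evaluating at x = -2: P(-2) = 17.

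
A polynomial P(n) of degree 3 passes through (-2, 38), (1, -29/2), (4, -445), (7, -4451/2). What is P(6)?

Forward differences of the values at n = -2, 1, 4, 7:
  P  : 38  -29/2  -445  -4451/2
  Δ  : -105/2  -861/2  -3561/2
  Δ^2: -378  -1350
  Δ^3: -972
The third differences are constant, confirming degree 3.
Interpolating (Newton forward form) and evaluating at n = 6 gives P(6) = -1422.

-1422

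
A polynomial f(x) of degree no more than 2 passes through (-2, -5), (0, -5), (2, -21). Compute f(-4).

-21

Write f(x) = ax^2 + bx + c. Substituting each data point gives a linear system:
  4a - 2b + c = -5
  c = -5
  4a + 2b + c = -21
Solving the system yields a = -2, b = -4, c = -5.
So f(x) = -2x^2 - 4x - 5.
Then f(-4) = -21.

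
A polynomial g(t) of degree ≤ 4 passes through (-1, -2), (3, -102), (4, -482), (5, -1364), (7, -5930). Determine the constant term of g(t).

Write g(t) = at^4 + bt^3 + ct^2 + dt + e. Substituting each data point gives a linear system:
  a - b + c - d + e = -2
  81a + 27b + 9c + 3d + e = -102
  256a + 64b + 16c + 4d + e = -482
  625a + 125b + 25c + 5d + e = -1364
  2401a + 343b + 49c + 7d + e = -5930
Solving the system yields a = -3, b = 3, c = 4, d = 6, e = 6.
So g(t) = -3t^4 + 3t^3 + 4t^2 + 6t + 6.
The constant term is 6.

6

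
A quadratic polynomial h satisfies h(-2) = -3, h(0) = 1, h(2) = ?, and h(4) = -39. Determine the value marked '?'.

-11

On equispaced nodes a degree-2 polynomial has vanishing third forward difference, so
  - h(-2) + 3·h(0) - 3·h(2) + h(4) = 0.
Substituting the known values and solving for h(2):
  -3·h(2) = 33
  h(2) = -11.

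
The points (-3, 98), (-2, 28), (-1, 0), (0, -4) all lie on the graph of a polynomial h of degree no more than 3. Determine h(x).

Write h(x) = ax^3 + bx^2 + cx + d. Substituting each data point gives a linear system:
  -27a + 9b - 3c + d = 98
  -8a + 4b - 2c + d = 28
  -a + b - c + d = 0
  d = -4
Solving the system yields a = -3, b = 3, c = 2, d = -4.
So h(x) = -3x^3 + 3x^2 + 2x - 4.
Check: h(-3) = 98. ✓

h(x) = -3x^3 + 3x^2 + 2x - 4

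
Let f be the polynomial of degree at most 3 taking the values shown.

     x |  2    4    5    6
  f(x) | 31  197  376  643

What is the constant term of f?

Write f(x) = ax^3 + bx^2 + cx + d. Substituting each data point gives a linear system:
  8a + 4b + 2c + d = 31
  64a + 16b + 4c + d = 197
  125a + 25b + 5c + d = 376
  216a + 36b + 6c + d = 643
Solving the system yields a = 3, b = -1, c = 5, d = 1.
So f(x) = 3x^3 - x^2 + 5x + 1.
The constant term is 1.

1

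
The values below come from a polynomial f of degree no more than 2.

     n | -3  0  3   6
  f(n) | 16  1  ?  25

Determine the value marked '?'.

The 3 known points determine the degree-2 polynomial uniquely.
Write f(n) = an^2 + bn + c. Substituting each data point gives a linear system:
  9a - 3b + c = 16
  c = 1
  36a + 6b + c = 25
Solving the system yields a = 1, b = -2, c = 1.
So f(n) = n² - 2n + 1.
Then f(3) = 4.

4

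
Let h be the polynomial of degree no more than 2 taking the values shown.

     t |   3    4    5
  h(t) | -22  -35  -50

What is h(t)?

h(t) = -t^2 - 6t + 5

Using the Lagrange interpolation formula with nodes 3, 4, 5:
  L_0(t) = (t - 4)(t - 5) / 2
  L_1(t) = (t - 3)(t - 5) / -1
  L_2(t) = (t - 3)(t - 4) / 2
Then h(t) = -22·L_0(t) - 35·L_1(t) - 50·L_2(t).
Expanding and collecting terms gives h(t) = -t² - 6t + 5.
Check: h(3) = -22. ✓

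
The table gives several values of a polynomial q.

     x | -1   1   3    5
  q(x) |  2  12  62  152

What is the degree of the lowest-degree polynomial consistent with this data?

2

Forward differences of the values at x = -1, 1, 3, 5:
  q  : 2  12  62  152
  Δ  : 10  50  90
  Δ^2: 40  40
  Δ^3: 0
The second differences are constant (40) and nonzero, while all higher differences vanish, so the minimal degree is 2.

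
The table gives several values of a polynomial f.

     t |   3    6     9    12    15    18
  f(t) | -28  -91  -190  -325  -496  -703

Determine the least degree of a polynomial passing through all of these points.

Forward differences of the values at t = 3, 6, 9, 12, 15, 18:
  f  : -28  -91  -190  -325  -496  -703
  Δ  : -63  -99  -135  -171  -207
  Δ^2: -36  -36  -36  -36
  Δ^3: 0  0  0
  Δ^4: 0  0
  Δ^5: 0
The second differences are constant (-36) and nonzero, while all higher differences vanish, so the minimal degree is 2.

2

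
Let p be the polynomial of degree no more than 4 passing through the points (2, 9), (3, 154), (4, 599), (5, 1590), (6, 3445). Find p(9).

18454

Forward differences of the values at x = 2, 3, 4, 5, 6:
  p  : 9  154  599  1590  3445
  Δ  : 145  445  991  1855
  Δ^2: 300  546  864
  Δ^3: 246  318
  Δ^4: 72
The fourth differences are constant, confirming degree 4.
Interpolating (Newton forward form) and evaluating at x = 9 gives p(9) = 18454.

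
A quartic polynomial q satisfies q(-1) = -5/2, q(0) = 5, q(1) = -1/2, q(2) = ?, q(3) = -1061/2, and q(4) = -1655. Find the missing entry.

-103

On equispaced nodes a degree-4 polynomial has vanishing fifth forward difference, so
  - q(-1) + 5·q(0) - 10·q(1) + 10·q(2) - 5·q(3) + q(4) = 0.
Substituting the known values and solving for q(2):
  10·q(2) = -1030
  q(2) = -103.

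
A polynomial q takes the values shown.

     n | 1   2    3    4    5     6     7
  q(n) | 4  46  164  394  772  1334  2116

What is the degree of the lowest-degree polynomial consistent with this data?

Forward differences of the values at n = 1, 2, 3, 4, 5, 6, 7:
  q  : 4  46  164  394  772  1334  2116
  Δ  : 42  118  230  378  562  782
  Δ^2: 76  112  148  184  220
  Δ^3: 36  36  36  36
  Δ^4: 0  0  0
  Δ^5: 0  0
  Δ^6: 0
The third differences are constant (36) and nonzero, while all higher differences vanish, so the minimal degree is 3.

3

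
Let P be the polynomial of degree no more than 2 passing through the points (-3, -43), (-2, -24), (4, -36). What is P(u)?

P(u) = -3u^2 + 4u - 4

Write P(u) = au^2 + bu + c. Substituting each data point gives a linear system:
  9a - 3b + c = -43
  4a - 2b + c = -24
  16a + 4b + c = -36
Solving the system yields a = -3, b = 4, c = -4.
So P(u) = -3u² + 4u - 4.
Check: P(-2) = -24. ✓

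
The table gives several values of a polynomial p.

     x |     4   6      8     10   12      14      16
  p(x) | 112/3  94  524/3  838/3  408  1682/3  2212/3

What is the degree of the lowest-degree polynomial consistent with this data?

Forward differences of the values at x = 4, 6, 8, 10, 12, 14, 16:
  p  : 112/3  94  524/3  838/3  408  1682/3  2212/3
  Δ  : 170/3  242/3  314/3  386/3  458/3  530/3
  Δ^2: 24  24  24  24  24
  Δ^3: 0  0  0  0
  Δ^4: 0  0  0
  Δ^5: 0  0
  Δ^6: 0
The second differences are constant (24) and nonzero, while all higher differences vanish, so the minimal degree is 2.

2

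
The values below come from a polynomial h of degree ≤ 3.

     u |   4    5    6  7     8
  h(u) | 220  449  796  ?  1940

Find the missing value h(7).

The 4 known points determine the degree-3 polynomial uniquely.
Write h(u) = au^3 + bu^2 + cu + d. Substituting each data point gives a linear system:
  64a + 16b + 4c + d = 220
  125a + 25b + 5c + d = 449
  216a + 36b + 6c + d = 796
  512a + 64b + 8c + d = 1940
Solving the system yields a = 4, b = -1, c = -6, d = 4.
So h(u) = 4u^3 - u^2 - 6u + 4.
Then h(7) = 1285.

1285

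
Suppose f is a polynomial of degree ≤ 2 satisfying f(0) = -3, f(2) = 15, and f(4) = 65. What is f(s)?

Write f(s) = as^2 + bs + c. Substituting each data point gives a linear system:
  c = -3
  4a + 2b + c = 15
  16a + 4b + c = 65
Solving the system yields a = 4, b = 1, c = -3.
So f(s) = 4s^2 + s - 3.
Check: f(4) = 65. ✓

f(s) = 4s^2 + s - 3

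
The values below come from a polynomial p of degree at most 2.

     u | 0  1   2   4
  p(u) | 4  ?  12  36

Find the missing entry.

6

The 3 known points determine the degree-2 polynomial uniquely.
Write p(u) = au^2 + bu + c. Substituting each data point gives a linear system:
  c = 4
  4a + 2b + c = 12
  16a + 4b + c = 36
Solving the system yields a = 2, b = 0, c = 4.
So p(u) = 2u^2 + 4.
Then p(1) = 6.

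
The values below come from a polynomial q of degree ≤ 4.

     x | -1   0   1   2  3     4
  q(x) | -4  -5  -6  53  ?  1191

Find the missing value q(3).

352

On equispaced nodes a degree-4 polynomial has vanishing fifth forward difference, so
  - q(-1) + 5·q(0) - 10·q(1) + 10·q(2) - 5·q(3) + q(4) = 0.
Substituting the known values and solving for q(3):
  -5·q(3) = -1760
  q(3) = 352.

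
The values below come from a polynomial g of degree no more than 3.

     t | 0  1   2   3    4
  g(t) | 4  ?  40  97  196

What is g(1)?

13

On equispaced nodes a degree-3 polynomial has vanishing fourth forward difference, so
  g(0) - 4·g(1) + 6·g(2) - 4·g(3) + g(4) = 0.
Substituting the known values and solving for g(1):
  -4·g(1) = -52
  g(1) = 13.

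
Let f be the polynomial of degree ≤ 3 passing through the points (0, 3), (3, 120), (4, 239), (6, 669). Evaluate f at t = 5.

418

Write f(t) = at^3 + bt^2 + ct + d. Substituting each data point gives a linear system:
  d = 3
  27a + 9b + 3c + d = 120
  64a + 16b + 4c + d = 239
  216a + 36b + 6c + d = 669
Solving the system yields a = 2, b = 6, c = 3, d = 3.
So f(t) = 2t^3 + 6t^2 + 3t + 3.
Then f(5) = 418.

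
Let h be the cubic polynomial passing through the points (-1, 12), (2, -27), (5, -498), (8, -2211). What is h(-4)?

429

Using the Lagrange interpolation formula with nodes -1, 2, 5, 8:
  L_0(x) = (x - 2)(x - 5)(x - 8) / -162
  L_1(x) = (x + 1)(x - 5)(x - 8) / 54
  L_2(x) = (x + 1)(x - 2)(x - 8) / -54
  L_3(x) = (x + 1)(x - 2)(x - 5) / 162
Then h(x) = 12·L_0(x) - 27·L_1(x) - 498·L_2(x) - 2211·L_3(x).
Expanding and collecting terms gives h(x) = -5x^3 + 6x^2 - 4x - 3.
Evaluating at x = -4: h(-4) = 429.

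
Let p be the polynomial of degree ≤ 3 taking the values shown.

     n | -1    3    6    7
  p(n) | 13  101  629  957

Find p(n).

Write p(n) = an^3 + bn^2 + cn + d. Substituting each data point gives a linear system:
  -a + b - c + d = 13
  27a + 9b + 3c + d = 101
  216a + 36b + 6c + d = 629
  343a + 49b + 7c + d = 957
Solving the system yields a = 2, b = 6, c = -4, d = 5.
So p(n) = 2n³ + 6n² - 4n + 5.
Check: p(-1) = 13. ✓

p(n) = 2n^3 + 6n^2 - 4n + 5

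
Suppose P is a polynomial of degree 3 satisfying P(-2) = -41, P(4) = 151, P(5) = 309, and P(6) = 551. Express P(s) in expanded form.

P(s) = 3s^3 - 3s^2 + 2s - 1

Write P(s) = as^3 + bs^2 + cs + d. Substituting each data point gives a linear system:
  -8a + 4b - 2c + d = -41
  64a + 16b + 4c + d = 151
  125a + 25b + 5c + d = 309
  216a + 36b + 6c + d = 551
Solving the system yields a = 3, b = -3, c = 2, d = -1.
So P(s) = 3s³ - 3s² + 2s - 1.
Check: P(4) = 151. ✓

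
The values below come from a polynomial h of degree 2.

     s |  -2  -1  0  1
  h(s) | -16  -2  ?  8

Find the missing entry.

On equispaced nodes a degree-2 polynomial has vanishing third forward difference, so
  - h(-2) + 3·h(-1) - 3·h(0) + h(1) = 0.
Substituting the known values and solving for h(0):
  -3·h(0) = -18
  h(0) = 6.

6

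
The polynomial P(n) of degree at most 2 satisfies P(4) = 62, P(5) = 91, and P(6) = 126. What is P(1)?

11

Write P(n) = an^2 + bn + c. Substituting each data point gives a linear system:
  16a + 4b + c = 62
  25a + 5b + c = 91
  36a + 6b + c = 126
Solving the system yields a = 3, b = 2, c = 6.
So P(n) = 3n^2 + 2n + 6.
Then P(1) = 11.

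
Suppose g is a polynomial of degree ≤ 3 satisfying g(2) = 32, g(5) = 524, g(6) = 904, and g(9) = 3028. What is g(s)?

Write g(s) = as^3 + bs^2 + cs + d. Substituting each data point gives a linear system:
  8a + 4b + 2c + d = 32
  125a + 25b + 5c + d = 524
  216a + 36b + 6c + d = 904
  729a + 81b + 9c + d = 3028
Solving the system yields a = 4, b = 2, c = -6, d = 4.
So g(s) = 4s^3 + 2s^2 - 6s + 4.
Check: g(6) = 904. ✓

g(s) = 4s^3 + 2s^2 - 6s + 4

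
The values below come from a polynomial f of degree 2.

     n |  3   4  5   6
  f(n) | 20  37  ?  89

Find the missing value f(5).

On equispaced nodes a degree-2 polynomial has vanishing third forward difference, so
  - f(3) + 3·f(4) - 3·f(5) + f(6) = 0.
Substituting the known values and solving for f(5):
  -3·f(5) = -180
  f(5) = 60.

60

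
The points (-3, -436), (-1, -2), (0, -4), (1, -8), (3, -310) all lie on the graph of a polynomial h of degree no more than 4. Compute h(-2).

-80

Write h(s) = as^4 + bs^3 + cs^2 + ds + e. Substituting each data point gives a linear system:
  81a - 27b + 9c - 3d + e = -436
  a - b + c - d + e = -2
  e = -4
  a + b + c + d + e = -8
  81a + 27b + 9c + 3d + e = -310
Solving the system yields a = -5, b = 3, c = 4, d = -6, e = -4.
So h(s) = -5s^4 + 3s^3 + 4s^2 - 6s - 4.
Then h(-2) = -80.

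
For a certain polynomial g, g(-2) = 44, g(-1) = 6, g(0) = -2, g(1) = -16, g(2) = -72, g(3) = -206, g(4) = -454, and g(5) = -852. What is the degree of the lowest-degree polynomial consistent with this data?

3

Forward differences of the values at s = -2, -1, 0, 1, 2, 3, 4, 5:
  g  : 44  6  -2  -16  -72  -206  -454  -852
  Δ  : -38  -8  -14  -56  -134  -248  -398
  Δ^2: 30  -6  -42  -78  -114  -150
  Δ^3: -36  -36  -36  -36  -36
  Δ^4: 0  0  0  0
  Δ^5: 0  0  0
  Δ^6: 0  0
  Δ^7: 0
The third differences are constant (-36) and nonzero, while all higher differences vanish, so the minimal degree is 3.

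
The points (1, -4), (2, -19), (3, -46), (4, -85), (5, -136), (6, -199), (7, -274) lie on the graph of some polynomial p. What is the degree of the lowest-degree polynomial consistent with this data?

Forward differences of the values at u = 1, 2, 3, 4, 5, 6, 7:
  p  : -4  -19  -46  -85  -136  -199  -274
  Δ  : -15  -27  -39  -51  -63  -75
  Δ^2: -12  -12  -12  -12  -12
  Δ^3: 0  0  0  0
  Δ^4: 0  0  0
  Δ^5: 0  0
  Δ^6: 0
The second differences are constant (-12) and nonzero, while all higher differences vanish, so the minimal degree is 2.

2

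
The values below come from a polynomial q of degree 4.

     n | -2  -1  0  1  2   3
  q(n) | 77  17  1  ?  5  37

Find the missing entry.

-1

On equispaced nodes a degree-4 polynomial has vanishing fifth forward difference, so
  - q(-2) + 5·q(-1) - 10·q(0) + 10·q(1) - 5·q(2) + q(3) = 0.
Substituting the known values and solving for q(1):
  10·q(1) = -10
  q(1) = -1.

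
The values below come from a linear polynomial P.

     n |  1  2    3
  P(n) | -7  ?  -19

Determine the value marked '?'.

On equispaced nodes a degree-1 polynomial has vanishing second forward difference, so
  P(1) - 2·P(2) + P(3) = 0.
Substituting the known values and solving for P(2):
  -2·P(2) = 26
  P(2) = -13.

-13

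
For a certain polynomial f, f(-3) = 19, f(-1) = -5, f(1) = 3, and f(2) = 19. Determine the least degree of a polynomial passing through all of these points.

2

Divided differences on the nodes -3, -1, 1, 2:
  order 0: 19  -5  3  19
  order 1: -12  4  16
  order 2: 4  4
  order 3: 0
The order-2 divided differences are all 4 (nonzero) and every higher order vanishes, so the data lies on a polynomial of degree exactly 2.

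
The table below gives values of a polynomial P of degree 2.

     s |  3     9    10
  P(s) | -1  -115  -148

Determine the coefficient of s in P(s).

Write P(s) = as^2 + bs + c. Substituting each data point gives a linear system:
  9a + 3b + c = -1
  81a + 9b + c = -115
  100a + 10b + c = -148
Solving the system yields a = -2, b = 5, c = 2.
So P(s) = -2s^2 + 5s + 2.
The coefficient of s is 5.

5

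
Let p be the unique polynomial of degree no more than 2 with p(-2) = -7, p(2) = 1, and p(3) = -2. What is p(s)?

Using the Lagrange interpolation formula with nodes -2, 2, 3:
  L_0(s) = (s - 2)(s - 3) / 20
  L_1(s) = (s + 2)(s - 3) / -4
  L_2(s) = (s + 2)(s - 2) / 5
Then p(s) = -7·L_0(s) + 1·L_1(s) - 2·L_2(s).
Expanding and collecting terms gives p(s) = -s^2 + 2s + 1.
Check: p(3) = -2. ✓

p(s) = -s^2 + 2s + 1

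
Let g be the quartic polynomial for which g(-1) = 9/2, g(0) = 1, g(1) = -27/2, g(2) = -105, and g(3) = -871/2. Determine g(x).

g(x) = -4x^4 - 3x^3 - (3/2)x^2 - 6x + 1

Write g(x) = ax^4 + bx^3 + cx^2 + dx + e. Substituting each data point gives a linear system:
  a - b + c - d + e = 9/2
  e = 1
  a + b + c + d + e = -27/2
  16a + 8b + 4c + 2d + e = -105
  81a + 27b + 9c + 3d + e = -871/2
Solving the system yields a = -4, b = -3, c = -3/2, d = -6, e = 1.
So g(x) = -4x⁴ - 3x³ - (3/2)x² - 6x + 1.
Check: g(-1) = 9/2. ✓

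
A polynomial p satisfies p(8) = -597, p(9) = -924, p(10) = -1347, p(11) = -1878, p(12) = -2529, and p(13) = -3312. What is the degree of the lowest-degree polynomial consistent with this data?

Divided differences on the nodes 8, 9, 10, 11, 12, 13:
  order 0: -597  -924  -1347  -1878  -2529  -3312
  order 1: -327  -423  -531  -651  -783
  order 2: -48  -54  -60  -66
  order 3: -2  -2  -2
  order 4: 0  0
  order 5: 0
The order-3 divided differences are all -2 (nonzero) and every higher order vanishes, so the data lies on a polynomial of degree exactly 3.

3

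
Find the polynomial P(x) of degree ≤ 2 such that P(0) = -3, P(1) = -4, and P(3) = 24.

Using the Lagrange interpolation formula with nodes 0, 1, 3:
  L_0(x) = (x - 1)(x - 3) / 3
  L_1(x) = x(x - 3) / -2
  L_2(x) = x(x - 1) / 6
Then P(x) = -3·L_0(x) - 4·L_1(x) + 24·L_2(x).
Expanding and collecting terms gives P(x) = 5x^2 - 6x - 3.
Check: P(0) = -3. ✓

P(x) = 5x^2 - 6x - 3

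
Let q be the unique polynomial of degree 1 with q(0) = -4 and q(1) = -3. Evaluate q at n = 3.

Using the Lagrange interpolation formula with nodes 0, 1:
  L_0(n) = (n - 1) / -1
  L_1(n) = n / 1
Then q(n) = -4·L_0(n) - 3·L_1(n).
Expanding and collecting terms gives q(n) = n - 4.
Evaluating at n = 3: q(3) = -1.

-1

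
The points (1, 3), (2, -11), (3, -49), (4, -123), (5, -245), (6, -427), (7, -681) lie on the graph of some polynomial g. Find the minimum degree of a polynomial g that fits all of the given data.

Forward differences of the values at n = 1, 2, 3, 4, 5, 6, 7:
  g  : 3  -11  -49  -123  -245  -427  -681
  Δ  : -14  -38  -74  -122  -182  -254
  Δ^2: -24  -36  -48  -60  -72
  Δ^3: -12  -12  -12  -12
  Δ^4: 0  0  0
  Δ^5: 0  0
  Δ^6: 0
The third differences are constant (-12) and nonzero, while all higher differences vanish, so the minimal degree is 3.

3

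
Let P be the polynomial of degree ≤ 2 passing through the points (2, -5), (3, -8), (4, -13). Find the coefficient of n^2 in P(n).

-1

Write P(n) = an^2 + bn + c. Substituting each data point gives a linear system:
  4a + 2b + c = -5
  9a + 3b + c = -8
  16a + 4b + c = -13
Solving the system yields a = -1, b = 2, c = -5.
So P(n) = -n² + 2n - 5.
The leading coefficient is -1.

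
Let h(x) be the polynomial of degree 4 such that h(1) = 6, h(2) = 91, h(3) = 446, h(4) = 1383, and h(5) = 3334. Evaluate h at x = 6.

Forward differences of the values at x = 1, 2, 3, 4, 5:
  h  : 6  91  446  1383  3334
  Δ  : 85  355  937  1951
  Δ^2: 270  582  1014
  Δ^3: 312  432
  Δ^4: 120
The fourth differences are constant, confirming degree 4.
Interpolating (Newton forward form) and evaluating at x = 6 gives h(6) = 6851.

6851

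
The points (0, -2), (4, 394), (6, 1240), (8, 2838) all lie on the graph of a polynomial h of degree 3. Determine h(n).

h(n) = 5n^3 + 4n^2 + 3n - 2

Using the Lagrange interpolation formula with nodes 0, 4, 6, 8:
  L_0(n) = (n - 4)(n - 6)(n - 8) / -192
  L_1(n) = n(n - 6)(n - 8) / 32
  L_2(n) = n(n - 4)(n - 8) / -24
  L_3(n) = n(n - 4)(n - 6) / 64
Then h(n) = -2·L_0(n) + 394·L_1(n) + 1240·L_2(n) + 2838·L_3(n).
Expanding and collecting terms gives h(n) = 5n³ + 4n² + 3n - 2.
Check: h(4) = 394. ✓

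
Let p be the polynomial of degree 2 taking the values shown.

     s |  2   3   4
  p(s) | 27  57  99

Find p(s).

p(s) = 6s^2 + 3

Write p(s) = as^2 + bs + c. Substituting each data point gives a linear system:
  4a + 2b + c = 27
  9a + 3b + c = 57
  16a + 4b + c = 99
Solving the system yields a = 6, b = 0, c = 3.
So p(s) = 6s^2 + 3.
Check: p(3) = 57. ✓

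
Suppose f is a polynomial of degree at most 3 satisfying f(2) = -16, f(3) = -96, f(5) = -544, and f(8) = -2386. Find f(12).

Write f(n) = an^3 + bn^2 + cn + d. Substituting each data point gives a linear system:
  8a + 4b + 2c + d = -16
  27a + 9b + 3c + d = -96
  125a + 25b + 5c + d = -544
  512a + 64b + 8c + d = -2386
Solving the system yields a = -5, b = 2, c = 5, d = 6.
So f(n) = -5n^3 + 2n^2 + 5n + 6.
Then f(12) = -8286.

-8286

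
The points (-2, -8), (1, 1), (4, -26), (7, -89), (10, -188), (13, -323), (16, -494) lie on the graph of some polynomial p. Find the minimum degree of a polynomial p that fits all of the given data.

Forward differences of the values at s = -2, 1, 4, 7, 10, 13, 16:
  p  : -8  1  -26  -89  -188  -323  -494
  Δ  : 9  -27  -63  -99  -135  -171
  Δ^2: -36  -36  -36  -36  -36
  Δ^3: 0  0  0  0
  Δ^4: 0  0  0
  Δ^5: 0  0
  Δ^6: 0
The second differences are constant (-36) and nonzero, while all higher differences vanish, so the minimal degree is 2.

2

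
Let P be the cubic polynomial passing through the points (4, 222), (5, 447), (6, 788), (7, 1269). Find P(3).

89

Write P(n) = an^3 + bn^2 + cn + d. Substituting each data point gives a linear system:
  64a + 16b + 4c + d = 222
  125a + 25b + 5c + d = 447
  216a + 36b + 6c + d = 788
  343a + 49b + 7c + d = 1269
Solving the system yields a = 4, b = -2, c = -1, d = 2.
So P(n) = 4n^3 - 2n^2 - n + 2.
Then P(3) = 89.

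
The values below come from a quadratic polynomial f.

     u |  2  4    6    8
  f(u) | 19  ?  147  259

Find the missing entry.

The 3 known points determine the degree-2 polynomial uniquely.
Write f(u) = au^2 + bu + c. Substituting each data point gives a linear system:
  4a + 2b + c = 19
  36a + 6b + c = 147
  64a + 8b + c = 259
Solving the system yields a = 4, b = 0, c = 3.
So f(u) = 4u² + 3.
Then f(4) = 67.

67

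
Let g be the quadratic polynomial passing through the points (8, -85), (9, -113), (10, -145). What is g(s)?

Write g(s) = as^2 + bs + c. Substituting each data point gives a linear system:
  64a + 8b + c = -85
  81a + 9b + c = -113
  100a + 10b + c = -145
Solving the system yields a = -2, b = 6, c = -5.
So g(s) = -2s² + 6s - 5.
Check: g(10) = -145. ✓

g(s) = -2s^2 + 6s - 5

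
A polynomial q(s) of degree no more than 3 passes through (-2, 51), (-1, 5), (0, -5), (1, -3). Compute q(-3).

157

Forward differences of the values at s = -2, -1, 0, 1:
  q  : 51  5  -5  -3
  Δ  : -46  -10  2
  Δ^2: 36  12
  Δ^3: -24
The third differences are constant, confirming degree 3.
Interpolating (Newton forward form) and evaluating at s = -3 gives q(-3) = 157.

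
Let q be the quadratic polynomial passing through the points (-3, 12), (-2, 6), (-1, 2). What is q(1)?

Using the Lagrange interpolation formula with nodes -3, -2, -1:
  L_0(t) = (t + 2)(t + 1) / 2
  L_1(t) = (t + 3)(t + 1) / -1
  L_2(t) = (t + 3)(t + 2) / 2
Then q(t) = 12·L_0(t) + 6·L_1(t) + 2·L_2(t).
Expanding and collecting terms gives q(t) = t² - t.
Evaluating at t = 1: q(1) = 0.

0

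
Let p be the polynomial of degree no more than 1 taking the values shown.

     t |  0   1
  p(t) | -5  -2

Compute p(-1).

Using the Lagrange interpolation formula with nodes 0, 1:
  L_0(t) = (t - 1) / -1
  L_1(t) = t / 1
Then p(t) = -5·L_0(t) - 2·L_1(t).
Expanding and collecting terms gives p(t) = 3t - 5.
Evaluating at t = -1: p(-1) = -8.

-8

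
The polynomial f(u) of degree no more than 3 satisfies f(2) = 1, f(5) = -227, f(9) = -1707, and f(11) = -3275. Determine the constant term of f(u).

3

Write f(u) = au^3 + bu^2 + cu + d. Substituting each data point gives a linear system:
  8a + 4b + 2c + d = 1
  125a + 25b + 5c + d = -227
  729a + 81b + 9c + d = -1707
  1331a + 121b + 11c + d = -3275
Solving the system yields a = -3, b = 6, c = -1, d = 3.
So f(u) = -3u^3 + 6u^2 - u + 3.
The constant term is 3.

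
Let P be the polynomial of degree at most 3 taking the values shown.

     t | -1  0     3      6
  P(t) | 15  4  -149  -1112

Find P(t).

P(t) = -5t^3 - 6t + 4

Write P(t) = at^3 + bt^2 + ct + d. Substituting each data point gives a linear system:
  -a + b - c + d = 15
  d = 4
  27a + 9b + 3c + d = -149
  216a + 36b + 6c + d = -1112
Solving the system yields a = -5, b = 0, c = -6, d = 4.
So P(t) = -5t³ - 6t + 4.
Check: P(6) = -1112. ✓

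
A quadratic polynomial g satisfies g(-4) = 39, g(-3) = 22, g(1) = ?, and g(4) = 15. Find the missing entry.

-6

The 3 known points determine the degree-2 polynomial uniquely.
Write g(x) = ax^2 + bx + c. Substituting each data point gives a linear system:
  16a - 4b + c = 39
  9a - 3b + c = 22
  16a + 4b + c = 15
Solving the system yields a = 2, b = -3, c = -5.
So g(x) = 2x^2 - 3x - 5.
Then g(1) = -6.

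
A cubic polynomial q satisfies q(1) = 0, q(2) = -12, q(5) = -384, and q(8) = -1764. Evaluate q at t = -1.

Using the Lagrange interpolation formula with nodes 1, 2, 5, 8:
  L_0(t) = (t - 2)(t - 5)(t - 8) / -28
  L_1(t) = (t - 1)(t - 5)(t - 8) / 18
  L_2(t) = (t - 1)(t - 2)(t - 8) / -36
  L_3(t) = (t - 1)(t - 2)(t - 5) / 126
Then q(t) = 0·L_0(t) - 12·L_1(t) - 384·L_2(t) - 1764·L_3(t).
Expanding and collecting terms gives q(t) = -4t^3 + 4t^2 + 4t - 4.
Evaluating at t = -1: q(-1) = 0.

0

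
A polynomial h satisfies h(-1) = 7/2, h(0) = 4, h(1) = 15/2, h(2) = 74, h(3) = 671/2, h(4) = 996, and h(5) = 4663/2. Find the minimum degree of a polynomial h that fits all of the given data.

4

Forward differences of the values at u = -1, 0, 1, 2, 3, 4, 5:
  h  : 7/2  4  15/2  74  671/2  996  4663/2
  Δ  : 1/2  7/2  133/2  523/2  1321/2  2671/2
  Δ^2: 3  63  195  399  675
  Δ^3: 60  132  204  276
  Δ^4: 72  72  72
  Δ^5: 0  0
  Δ^6: 0
The fourth differences are constant (72) and nonzero, while all higher differences vanish, so the minimal degree is 4.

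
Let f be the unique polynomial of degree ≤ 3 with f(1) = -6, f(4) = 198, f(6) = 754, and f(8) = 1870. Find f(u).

f(u) = 4u^3 - 2u^2 - 6u - 2

Write f(u) = au^3 + bu^2 + cu + d. Substituting each data point gives a linear system:
  a + b + c + d = -6
  64a + 16b + 4c + d = 198
  216a + 36b + 6c + d = 754
  512a + 64b + 8c + d = 1870
Solving the system yields a = 4, b = -2, c = -6, d = -2.
So f(u) = 4u^3 - 2u^2 - 6u - 2.
Check: f(4) = 198. ✓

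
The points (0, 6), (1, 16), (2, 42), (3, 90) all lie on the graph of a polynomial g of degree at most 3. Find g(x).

Write g(x) = ax^3 + bx^2 + cx + d. Substituting each data point gives a linear system:
  d = 6
  a + b + c + d = 16
  8a + 4b + 2c + d = 42
  27a + 9b + 3c + d = 90
Solving the system yields a = 1, b = 5, c = 4, d = 6.
So g(x) = x³ + 5x² + 4x + 6.
Check: g(0) = 6. ✓

g(x) = x^3 + 5x^2 + 4x + 6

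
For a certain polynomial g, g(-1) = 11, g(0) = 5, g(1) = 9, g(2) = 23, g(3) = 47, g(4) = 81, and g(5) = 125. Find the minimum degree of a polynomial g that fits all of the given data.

2

Forward differences of the values at u = -1, 0, 1, 2, 3, 4, 5:
  g  : 11  5  9  23  47  81  125
  Δ  : -6  4  14  24  34  44
  Δ^2: 10  10  10  10  10
  Δ^3: 0  0  0  0
  Δ^4: 0  0  0
  Δ^5: 0  0
  Δ^6: 0
The second differences are constant (10) and nonzero, while all higher differences vanish, so the minimal degree is 2.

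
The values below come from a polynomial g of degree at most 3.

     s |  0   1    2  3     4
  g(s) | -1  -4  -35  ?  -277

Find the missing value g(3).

-118

The 4 known points determine the degree-3 polynomial uniquely.
Write g(s) = as^3 + bs^2 + cs + d. Substituting each data point gives a linear system:
  d = -1
  a + b + c + d = -4
  8a + 4b + 2c + d = -35
  64a + 16b + 4c + d = -277
Solving the system yields a = -4, b = -2, c = 3, d = -1.
So g(s) = -4s³ - 2s² + 3s - 1.
Then g(3) = -118.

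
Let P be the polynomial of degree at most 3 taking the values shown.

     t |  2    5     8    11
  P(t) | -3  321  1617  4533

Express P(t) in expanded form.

P(t) = 4t^3 - 6t^2 - 6t + 1

Write P(t) = at^3 + bt^2 + ct + d. Substituting each data point gives a linear system:
  8a + 4b + 2c + d = -3
  125a + 25b + 5c + d = 321
  512a + 64b + 8c + d = 1617
  1331a + 121b + 11c + d = 4533
Solving the system yields a = 4, b = -6, c = -6, d = 1.
So P(t) = 4t^3 - 6t^2 - 6t + 1.
Check: P(5) = 321. ✓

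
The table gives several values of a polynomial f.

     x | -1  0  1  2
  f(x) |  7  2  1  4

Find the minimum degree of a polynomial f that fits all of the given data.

2

Forward differences of the values at x = -1, 0, 1, 2:
  f  : 7  2  1  4
  Δ  : -5  -1  3
  Δ^2: 4  4
  Δ^3: 0
The second differences are constant (4) and nonzero, while all higher differences vanish, so the minimal degree is 2.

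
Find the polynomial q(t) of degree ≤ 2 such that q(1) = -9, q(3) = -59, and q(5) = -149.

Using the Lagrange interpolation formula with nodes 1, 3, 5:
  L_0(t) = (t - 3)(t - 5) / 8
  L_1(t) = (t - 1)(t - 5) / -4
  L_2(t) = (t - 1)(t - 3) / 8
Then q(t) = -9·L_0(t) - 59·L_1(t) - 149·L_2(t).
Expanding and collecting terms gives q(t) = -5t^2 - 5t + 1.
Check: q(3) = -59. ✓

q(t) = -5t^2 - 5t + 1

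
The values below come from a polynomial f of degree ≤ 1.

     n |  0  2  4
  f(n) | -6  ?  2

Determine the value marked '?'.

-2

The 2 known points determine the degree-1 polynomial uniquely.
Write f(n) = an + b. Substituting each data point gives a linear system:
  b = -6
  4a + b = 2
Solving the system yields a = 2, b = -6.
So f(n) = 2n - 6.
Then f(2) = -2.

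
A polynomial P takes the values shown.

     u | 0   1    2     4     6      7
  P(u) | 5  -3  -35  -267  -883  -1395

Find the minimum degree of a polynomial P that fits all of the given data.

3

Divided differences on the nodes 0, 1, 2, 4, 6, 7:
  order 0: 5  -3  -35  -267  -883  -1395
  order 1: -8  -32  -116  -308  -512
  order 2: -12  -28  -48  -68
  order 3: -4  -4  -4
  order 4: 0  0
  order 5: 0
The order-3 divided differences are all -4 (nonzero) and every higher order vanishes, so the data lies on a polynomial of degree exactly 3.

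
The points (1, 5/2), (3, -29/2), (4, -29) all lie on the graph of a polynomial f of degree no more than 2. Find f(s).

f(s) = -2s^2 - (1/2)s + 5

Write f(s) = as^2 + bs + c. Substituting each data point gives a linear system:
  a + b + c = 5/2
  9a + 3b + c = -29/2
  16a + 4b + c = -29
Solving the system yields a = -2, b = -1/2, c = 5.
So f(s) = -2s² - (1/2)s + 5.
Check: f(3) = -29/2. ✓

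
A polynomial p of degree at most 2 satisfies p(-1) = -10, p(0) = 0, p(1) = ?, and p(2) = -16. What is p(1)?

-2

On equispaced nodes a degree-2 polynomial has vanishing third forward difference, so
  - p(-1) + 3·p(0) - 3·p(1) + p(2) = 0.
Substituting the known values and solving for p(1):
  -3·p(1) = 6
  p(1) = -2.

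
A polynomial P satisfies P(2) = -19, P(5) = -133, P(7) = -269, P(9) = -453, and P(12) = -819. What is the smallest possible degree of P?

2

Divided differences on the nodes 2, 5, 7, 9, 12:
  order 0: -19  -133  -269  -453  -819
  order 1: -38  -68  -92  -122
  order 2: -6  -6  -6
  order 3: 0  0
  order 4: 0
The order-2 divided differences are all -6 (nonzero) and every higher order vanishes, so the data lies on a polynomial of degree exactly 2.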